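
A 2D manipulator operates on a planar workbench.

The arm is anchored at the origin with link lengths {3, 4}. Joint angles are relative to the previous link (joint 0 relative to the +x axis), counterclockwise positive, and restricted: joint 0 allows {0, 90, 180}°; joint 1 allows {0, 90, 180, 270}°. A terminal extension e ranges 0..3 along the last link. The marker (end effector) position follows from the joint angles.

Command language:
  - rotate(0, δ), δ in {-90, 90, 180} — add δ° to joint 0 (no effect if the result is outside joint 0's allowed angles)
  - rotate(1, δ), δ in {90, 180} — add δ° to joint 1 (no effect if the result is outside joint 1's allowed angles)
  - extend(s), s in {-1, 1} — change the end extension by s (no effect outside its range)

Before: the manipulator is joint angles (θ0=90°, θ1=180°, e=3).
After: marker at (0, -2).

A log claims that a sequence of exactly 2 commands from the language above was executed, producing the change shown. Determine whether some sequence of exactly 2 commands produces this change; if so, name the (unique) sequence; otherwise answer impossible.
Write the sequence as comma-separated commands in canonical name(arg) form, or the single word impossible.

t0: joint angles (θ0=90°, θ1=180°, e=3)
1. extend(-1) → joint angles (θ0=90°, θ1=180°, e=2)
2. extend(-1) → joint angles (θ0=90°, θ1=180°, e=1)
all 49 alternatives checked — unique.

extend(-1), extend(-1)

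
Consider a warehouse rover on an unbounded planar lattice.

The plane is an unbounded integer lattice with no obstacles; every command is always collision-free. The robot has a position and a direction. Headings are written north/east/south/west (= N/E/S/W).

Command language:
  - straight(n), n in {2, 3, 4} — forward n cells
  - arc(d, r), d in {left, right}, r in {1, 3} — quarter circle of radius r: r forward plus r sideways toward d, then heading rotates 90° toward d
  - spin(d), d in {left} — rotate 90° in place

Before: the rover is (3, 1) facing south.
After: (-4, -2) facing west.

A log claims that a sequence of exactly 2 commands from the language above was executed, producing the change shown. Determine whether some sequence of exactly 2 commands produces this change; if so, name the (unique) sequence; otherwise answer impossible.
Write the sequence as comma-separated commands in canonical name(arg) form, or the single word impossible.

arc(right, 3), straight(4)

key: running straight(4) before arc(right, 3) would end elsewhere — order is forced
initial: (3, 1) facing south
1. arc(right, 3) → (0, -2) facing west
2. straight(4) → (-4, -2) facing west
no rival 2-sequence matches.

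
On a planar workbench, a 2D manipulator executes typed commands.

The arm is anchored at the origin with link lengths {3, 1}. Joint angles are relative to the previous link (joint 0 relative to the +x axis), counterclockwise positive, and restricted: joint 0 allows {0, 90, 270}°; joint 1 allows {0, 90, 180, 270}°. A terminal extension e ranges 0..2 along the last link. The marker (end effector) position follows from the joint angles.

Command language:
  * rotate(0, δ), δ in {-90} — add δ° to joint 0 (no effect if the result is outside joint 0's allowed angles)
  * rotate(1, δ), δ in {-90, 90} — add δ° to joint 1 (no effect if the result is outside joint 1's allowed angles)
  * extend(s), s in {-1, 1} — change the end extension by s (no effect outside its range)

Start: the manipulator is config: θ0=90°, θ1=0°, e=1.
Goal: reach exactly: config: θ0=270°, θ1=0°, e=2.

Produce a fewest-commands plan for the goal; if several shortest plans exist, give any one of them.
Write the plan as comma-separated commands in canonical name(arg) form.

extend(1), rotate(0, -90), rotate(0, -90)

initial: config: θ0=90°, θ1=0°, e=1
[1] after extend(1): config: θ0=90°, θ1=0°, e=2
[2] after rotate(0, -90): config: θ0=0°, θ1=0°, e=2
[3] after rotate(0, -90): config: θ0=270°, θ1=0°, e=2
minimal: 3 command(s), checked below 3.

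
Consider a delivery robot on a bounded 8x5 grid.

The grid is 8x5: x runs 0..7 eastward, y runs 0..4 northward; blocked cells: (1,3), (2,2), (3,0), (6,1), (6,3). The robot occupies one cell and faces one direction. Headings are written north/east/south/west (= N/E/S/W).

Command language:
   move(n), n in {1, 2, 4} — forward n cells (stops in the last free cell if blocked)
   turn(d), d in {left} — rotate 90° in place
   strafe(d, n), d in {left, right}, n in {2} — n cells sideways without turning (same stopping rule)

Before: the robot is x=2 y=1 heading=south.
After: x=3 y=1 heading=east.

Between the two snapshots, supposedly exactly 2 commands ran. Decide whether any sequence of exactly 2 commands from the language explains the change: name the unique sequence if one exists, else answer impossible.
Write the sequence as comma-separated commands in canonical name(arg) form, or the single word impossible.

key: order matters: swapping turn(left) and move(1) lands elsewhere
begin: x=2 y=1 heading=south
1. turn(left) → x=2 y=1 heading=east
2. move(1) → x=3 y=1 heading=east
uniquely the one of 36 2-step routes that fits.

turn(left), move(1)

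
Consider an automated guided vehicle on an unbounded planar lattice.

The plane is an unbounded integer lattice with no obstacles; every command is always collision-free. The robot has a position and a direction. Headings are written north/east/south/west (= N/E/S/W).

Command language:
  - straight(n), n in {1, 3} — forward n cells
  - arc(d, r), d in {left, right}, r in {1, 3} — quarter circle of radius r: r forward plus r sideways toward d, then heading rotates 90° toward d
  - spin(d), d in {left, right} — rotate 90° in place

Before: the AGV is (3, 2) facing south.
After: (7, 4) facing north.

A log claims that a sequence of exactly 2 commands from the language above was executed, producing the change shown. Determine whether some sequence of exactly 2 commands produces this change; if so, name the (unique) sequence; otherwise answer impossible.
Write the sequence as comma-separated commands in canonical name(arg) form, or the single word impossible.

arc(left, 1), arc(left, 3)

key: running arc(left, 3) before arc(left, 1) would end elsewhere — order is forced
from: (3, 2) facing south
1. arc(left, 1) → (4, 1) facing east
2. arc(left, 3) → (7, 4) facing north
no rival 2-sequence matches.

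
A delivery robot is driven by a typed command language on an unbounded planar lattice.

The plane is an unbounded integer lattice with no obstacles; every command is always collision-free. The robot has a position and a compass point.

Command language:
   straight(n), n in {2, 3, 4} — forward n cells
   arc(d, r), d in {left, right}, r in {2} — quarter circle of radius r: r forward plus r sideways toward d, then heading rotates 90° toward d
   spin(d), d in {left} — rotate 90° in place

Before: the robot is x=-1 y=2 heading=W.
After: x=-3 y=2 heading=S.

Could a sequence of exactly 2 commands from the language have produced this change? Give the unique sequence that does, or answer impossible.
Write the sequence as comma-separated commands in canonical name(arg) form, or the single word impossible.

key: position moved to (-3,2) AND the heading swung to S — translation plus rotation needed
from: x=-1 y=2 heading=W
step 1 (straight(2)): x=-3 y=2 heading=W
step 2 (spin(left)): x=-3 y=2 heading=S
no rival 2-sequence matches.

straight(2), spin(left)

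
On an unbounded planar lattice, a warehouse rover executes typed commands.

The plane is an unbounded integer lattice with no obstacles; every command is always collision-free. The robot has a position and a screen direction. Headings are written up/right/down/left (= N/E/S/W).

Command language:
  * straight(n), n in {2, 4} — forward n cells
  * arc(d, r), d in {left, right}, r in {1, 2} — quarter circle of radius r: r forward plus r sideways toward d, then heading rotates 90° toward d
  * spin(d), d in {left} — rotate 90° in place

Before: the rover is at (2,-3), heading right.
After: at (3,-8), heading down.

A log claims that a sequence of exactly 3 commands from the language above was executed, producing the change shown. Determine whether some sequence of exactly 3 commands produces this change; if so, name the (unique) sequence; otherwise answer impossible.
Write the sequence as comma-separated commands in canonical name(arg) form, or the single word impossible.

arc(right, 1), straight(2), straight(2)

key: running straight(2) before arc(right, 1) would end elsewhere — order is forced
from: at (2,-3), heading right
step 1 (arc(right, 1)): at (3,-4), heading down
step 2 (straight(2)): at (3,-6), heading down
step 3 (straight(2)): at (3,-8), heading down
no rival 3-sequence matches.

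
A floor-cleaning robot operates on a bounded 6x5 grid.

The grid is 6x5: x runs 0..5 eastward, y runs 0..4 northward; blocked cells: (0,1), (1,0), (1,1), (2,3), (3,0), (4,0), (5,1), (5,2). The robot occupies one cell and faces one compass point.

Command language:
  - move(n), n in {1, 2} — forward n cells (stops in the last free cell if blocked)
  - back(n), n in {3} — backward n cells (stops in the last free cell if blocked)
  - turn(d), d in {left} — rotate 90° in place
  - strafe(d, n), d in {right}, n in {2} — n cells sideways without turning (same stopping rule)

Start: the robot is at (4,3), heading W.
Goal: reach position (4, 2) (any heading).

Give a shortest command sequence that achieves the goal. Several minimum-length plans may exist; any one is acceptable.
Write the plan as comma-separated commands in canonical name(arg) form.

begin: at (4,3), heading W
step 1 (turn(left)): at (4,3), heading S
step 2 (move(1)): at (4,2), heading S
no 1-step plan works, so 2 is optimal.

turn(left), move(1)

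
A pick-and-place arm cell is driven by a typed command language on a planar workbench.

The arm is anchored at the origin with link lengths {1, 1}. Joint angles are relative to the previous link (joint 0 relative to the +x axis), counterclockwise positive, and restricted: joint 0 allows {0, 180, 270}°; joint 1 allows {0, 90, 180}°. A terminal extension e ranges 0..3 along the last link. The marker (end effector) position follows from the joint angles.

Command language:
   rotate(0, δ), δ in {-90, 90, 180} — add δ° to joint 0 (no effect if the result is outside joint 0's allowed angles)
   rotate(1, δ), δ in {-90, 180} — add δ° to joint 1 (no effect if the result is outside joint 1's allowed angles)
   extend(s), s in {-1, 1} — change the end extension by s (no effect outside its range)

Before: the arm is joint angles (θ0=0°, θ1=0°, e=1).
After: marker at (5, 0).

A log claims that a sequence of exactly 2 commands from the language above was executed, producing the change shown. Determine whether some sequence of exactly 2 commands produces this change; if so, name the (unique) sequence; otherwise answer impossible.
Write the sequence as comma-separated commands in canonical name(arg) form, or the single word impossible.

extend(1), extend(1)

from: joint angles (θ0=0°, θ1=0°, e=1)
[1] after extend(1): joint angles (θ0=0°, θ1=0°, e=2)
[2] after extend(1): joint angles (θ0=0°, θ1=0°, e=3)
no rival 2-sequence matches.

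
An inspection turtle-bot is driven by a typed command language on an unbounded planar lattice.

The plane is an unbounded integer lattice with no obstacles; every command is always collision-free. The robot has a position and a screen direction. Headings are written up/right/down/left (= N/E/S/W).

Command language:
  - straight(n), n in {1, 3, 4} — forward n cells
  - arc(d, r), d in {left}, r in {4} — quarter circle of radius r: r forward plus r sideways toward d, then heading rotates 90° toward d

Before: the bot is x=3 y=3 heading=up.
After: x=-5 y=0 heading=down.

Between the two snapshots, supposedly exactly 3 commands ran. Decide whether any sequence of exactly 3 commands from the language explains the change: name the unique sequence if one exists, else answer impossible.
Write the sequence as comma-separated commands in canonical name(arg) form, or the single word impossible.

arc(left, 4), arc(left, 4), straight(3)

key: order matters: swapping arc(left, 4) and straight(3) lands elsewhere
from: x=3 y=3 heading=up
[1] after arc(left, 4): x=-1 y=7 heading=left
[2] after arc(left, 4): x=-5 y=3 heading=down
[3] after straight(3): x=-5 y=0 heading=down
no rival 3-sequence matches.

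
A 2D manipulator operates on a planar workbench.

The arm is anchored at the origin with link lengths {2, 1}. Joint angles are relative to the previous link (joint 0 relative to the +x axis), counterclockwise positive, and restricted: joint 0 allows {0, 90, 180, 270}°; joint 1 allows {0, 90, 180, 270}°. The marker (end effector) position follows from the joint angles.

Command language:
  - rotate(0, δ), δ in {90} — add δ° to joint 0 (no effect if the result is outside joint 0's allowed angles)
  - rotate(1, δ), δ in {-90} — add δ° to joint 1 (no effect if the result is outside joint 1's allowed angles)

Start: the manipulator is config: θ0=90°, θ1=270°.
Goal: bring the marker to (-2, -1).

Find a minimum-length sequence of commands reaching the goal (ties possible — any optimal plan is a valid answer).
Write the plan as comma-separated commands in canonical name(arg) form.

start: config: θ0=90°, θ1=270°
step 1 (rotate(0, 90)): config: θ0=180°, θ1=270°
step 2 (rotate(1, -90)): config: θ0=180°, θ1=180°
step 3 (rotate(1, -90)): config: θ0=180°, θ1=90°
nothing shorter than 3 reaches the goal.

rotate(0, 90), rotate(1, -90), rotate(1, -90)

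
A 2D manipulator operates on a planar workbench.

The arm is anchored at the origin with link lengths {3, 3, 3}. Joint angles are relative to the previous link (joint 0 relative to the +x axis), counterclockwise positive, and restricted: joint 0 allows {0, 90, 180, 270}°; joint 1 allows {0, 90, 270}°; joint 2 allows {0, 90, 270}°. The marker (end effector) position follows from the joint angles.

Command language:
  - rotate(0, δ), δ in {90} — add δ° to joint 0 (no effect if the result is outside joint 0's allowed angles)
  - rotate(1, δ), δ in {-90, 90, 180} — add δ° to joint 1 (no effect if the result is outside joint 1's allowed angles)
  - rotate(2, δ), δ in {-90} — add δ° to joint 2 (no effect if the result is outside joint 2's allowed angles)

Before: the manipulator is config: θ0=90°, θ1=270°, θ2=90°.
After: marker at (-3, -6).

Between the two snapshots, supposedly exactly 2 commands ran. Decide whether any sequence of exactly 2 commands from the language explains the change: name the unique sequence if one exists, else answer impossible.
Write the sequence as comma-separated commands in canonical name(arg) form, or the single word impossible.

initial: config: θ0=90°, θ1=270°, θ2=90°
step 1 (rotate(0, 90)): config: θ0=180°, θ1=270°, θ2=90°
step 2 (rotate(0, 90)): config: θ0=270°, θ1=270°, θ2=90°
uniquely the one of 25 2-step routes that fits.

rotate(0, 90), rotate(0, 90)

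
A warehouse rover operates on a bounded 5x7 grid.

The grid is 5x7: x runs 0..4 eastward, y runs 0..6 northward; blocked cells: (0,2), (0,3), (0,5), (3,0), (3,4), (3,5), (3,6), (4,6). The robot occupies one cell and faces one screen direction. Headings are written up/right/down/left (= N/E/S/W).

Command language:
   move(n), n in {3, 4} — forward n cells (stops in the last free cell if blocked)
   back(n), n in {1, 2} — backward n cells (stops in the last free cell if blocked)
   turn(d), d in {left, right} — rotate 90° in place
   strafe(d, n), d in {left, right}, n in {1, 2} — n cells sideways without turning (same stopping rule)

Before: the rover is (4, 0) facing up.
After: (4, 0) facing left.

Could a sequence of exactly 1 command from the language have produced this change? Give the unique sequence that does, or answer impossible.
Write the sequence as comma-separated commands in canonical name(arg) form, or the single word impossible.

key: parked at (4,0) the whole time — nothing moves the robot
from: (4, 0) facing up
[1] after turn(left): (4, 0) facing left
all 10 alternatives checked — unique.

turn(left)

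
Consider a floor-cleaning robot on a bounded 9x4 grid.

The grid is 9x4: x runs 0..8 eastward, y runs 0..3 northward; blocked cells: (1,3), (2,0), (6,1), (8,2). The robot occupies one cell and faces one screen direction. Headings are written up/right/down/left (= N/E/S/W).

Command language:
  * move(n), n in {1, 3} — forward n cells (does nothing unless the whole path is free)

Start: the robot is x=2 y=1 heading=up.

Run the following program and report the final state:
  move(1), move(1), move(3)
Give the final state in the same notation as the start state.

from: x=2 y=1 heading=up
[1] after move(1): x=2 y=2 heading=up
[2] after move(1): x=2 y=3 heading=up
[3] after move(3): x=2 y=3 heading=up

x=2 y=3 heading=up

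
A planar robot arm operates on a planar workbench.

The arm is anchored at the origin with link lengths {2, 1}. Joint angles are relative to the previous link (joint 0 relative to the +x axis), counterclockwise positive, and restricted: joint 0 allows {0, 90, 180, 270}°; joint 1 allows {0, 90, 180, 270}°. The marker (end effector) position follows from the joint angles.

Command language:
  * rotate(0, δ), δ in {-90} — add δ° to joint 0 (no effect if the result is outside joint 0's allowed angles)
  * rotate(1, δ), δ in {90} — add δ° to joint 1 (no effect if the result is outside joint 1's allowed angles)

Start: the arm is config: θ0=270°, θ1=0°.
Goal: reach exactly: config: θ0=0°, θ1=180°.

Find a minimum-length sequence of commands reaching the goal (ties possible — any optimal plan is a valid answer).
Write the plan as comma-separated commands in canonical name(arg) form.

start: config: θ0=270°, θ1=0°
t=1 rotate(0, -90) ⇒ config: θ0=180°, θ1=0°
t=2 rotate(0, -90) ⇒ config: θ0=90°, θ1=0°
t=3 rotate(0, -90) ⇒ config: θ0=0°, θ1=0°
t=4 rotate(1, 90) ⇒ config: θ0=0°, θ1=90°
t=5 rotate(1, 90) ⇒ config: θ0=0°, θ1=180°
nothing shorter than 5 reaches the goal.

rotate(0, -90), rotate(0, -90), rotate(0, -90), rotate(1, 90), rotate(1, 90)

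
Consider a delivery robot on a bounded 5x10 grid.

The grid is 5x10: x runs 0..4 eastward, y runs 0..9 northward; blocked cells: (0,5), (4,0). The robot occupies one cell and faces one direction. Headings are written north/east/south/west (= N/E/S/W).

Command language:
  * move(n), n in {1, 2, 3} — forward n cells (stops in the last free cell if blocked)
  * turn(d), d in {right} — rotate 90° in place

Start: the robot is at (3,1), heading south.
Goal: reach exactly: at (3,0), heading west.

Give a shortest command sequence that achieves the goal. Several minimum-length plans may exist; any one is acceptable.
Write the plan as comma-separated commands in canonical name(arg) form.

move(1), turn(right)

start: at (3,1), heading south
1. move(1) → at (3,0), heading south
2. turn(right) → at (3,0), heading west
nothing shorter than 2 reaches the goal.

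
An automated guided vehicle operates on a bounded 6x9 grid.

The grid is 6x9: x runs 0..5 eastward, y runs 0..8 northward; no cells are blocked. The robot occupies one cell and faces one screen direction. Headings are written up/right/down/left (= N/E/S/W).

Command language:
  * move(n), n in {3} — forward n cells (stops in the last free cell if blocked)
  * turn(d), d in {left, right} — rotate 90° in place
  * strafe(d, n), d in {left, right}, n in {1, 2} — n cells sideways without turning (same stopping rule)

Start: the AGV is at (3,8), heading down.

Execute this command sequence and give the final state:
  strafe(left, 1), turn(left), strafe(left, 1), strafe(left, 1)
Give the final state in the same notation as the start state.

at (4,8), heading right

from: at (3,8), heading down
step 1 (strafe(left, 1)): at (4,8), heading down
step 2 (turn(left)): at (4,8), heading right
step 3 (strafe(left, 1)): at (4,8), heading right
step 4 (strafe(left, 1)): at (4,8), heading right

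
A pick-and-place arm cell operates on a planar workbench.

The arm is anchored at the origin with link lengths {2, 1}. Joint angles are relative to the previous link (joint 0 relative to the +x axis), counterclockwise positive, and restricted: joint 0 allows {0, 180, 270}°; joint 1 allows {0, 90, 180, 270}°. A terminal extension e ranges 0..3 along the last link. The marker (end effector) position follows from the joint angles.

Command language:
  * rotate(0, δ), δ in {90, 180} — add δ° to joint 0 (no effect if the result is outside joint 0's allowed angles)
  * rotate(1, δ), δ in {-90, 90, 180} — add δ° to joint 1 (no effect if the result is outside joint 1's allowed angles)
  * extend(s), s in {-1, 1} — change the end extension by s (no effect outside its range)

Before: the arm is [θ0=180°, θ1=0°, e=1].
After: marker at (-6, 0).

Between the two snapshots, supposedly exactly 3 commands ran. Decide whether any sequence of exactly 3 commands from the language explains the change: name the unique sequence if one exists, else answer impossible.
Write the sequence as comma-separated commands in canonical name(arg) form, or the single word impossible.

initial: [θ0=180°, θ1=0°, e=1]
t=1 extend(1) ⇒ [θ0=180°, θ1=0°, e=2]
t=2 extend(1) ⇒ [θ0=180°, θ1=0°, e=3]
t=3 extend(1) ⇒ [θ0=180°, θ1=0°, e=3]
no other 3-command option fits: unique.

extend(1), extend(1), extend(1)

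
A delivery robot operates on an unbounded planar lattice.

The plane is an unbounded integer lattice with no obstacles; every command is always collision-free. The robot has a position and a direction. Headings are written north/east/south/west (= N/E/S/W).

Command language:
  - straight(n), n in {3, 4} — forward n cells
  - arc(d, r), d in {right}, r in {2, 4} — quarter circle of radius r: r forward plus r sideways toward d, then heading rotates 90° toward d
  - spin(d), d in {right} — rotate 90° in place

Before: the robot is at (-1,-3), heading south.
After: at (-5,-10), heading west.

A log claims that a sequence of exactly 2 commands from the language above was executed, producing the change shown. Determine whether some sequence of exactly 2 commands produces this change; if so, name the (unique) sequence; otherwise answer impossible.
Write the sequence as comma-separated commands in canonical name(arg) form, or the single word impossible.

straight(3), arc(right, 4)

key: order matters: swapping straight(3) and arc(right, 4) lands elsewhere
start: at (-1,-3), heading south
[1] after straight(3): at (-1,-6), heading south
[2] after arc(right, 4): at (-5,-10), heading west
no rival 2-sequence matches.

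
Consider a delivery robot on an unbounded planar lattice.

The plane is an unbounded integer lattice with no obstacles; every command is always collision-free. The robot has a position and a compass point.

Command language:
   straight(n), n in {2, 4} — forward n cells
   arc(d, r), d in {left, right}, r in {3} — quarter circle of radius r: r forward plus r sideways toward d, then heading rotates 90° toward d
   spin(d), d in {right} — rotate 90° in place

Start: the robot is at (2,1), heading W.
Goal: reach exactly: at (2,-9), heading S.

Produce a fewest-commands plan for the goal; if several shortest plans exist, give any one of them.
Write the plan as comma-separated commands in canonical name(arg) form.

initial: at (2,1), heading W
[1] after arc(left, 3): at (-1,-2), heading S
[2] after arc(left, 3): at (2,-5), heading E
[3] after spin(right): at (2,-5), heading S
[4] after straight(4): at (2,-9), heading S
shorter routes all fall short; 4 is best.

arc(left, 3), arc(left, 3), spin(right), straight(4)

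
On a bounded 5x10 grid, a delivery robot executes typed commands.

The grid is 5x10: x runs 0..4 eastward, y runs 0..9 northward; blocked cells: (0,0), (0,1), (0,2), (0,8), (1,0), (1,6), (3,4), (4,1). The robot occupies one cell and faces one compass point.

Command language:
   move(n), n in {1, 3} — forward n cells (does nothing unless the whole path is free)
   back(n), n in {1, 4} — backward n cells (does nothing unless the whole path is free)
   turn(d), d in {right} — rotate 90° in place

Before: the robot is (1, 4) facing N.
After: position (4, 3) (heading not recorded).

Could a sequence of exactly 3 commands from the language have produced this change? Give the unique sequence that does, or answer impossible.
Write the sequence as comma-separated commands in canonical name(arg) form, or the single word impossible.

key: running move(3) before back(1) would end elsewhere — order is forced
begin: (1, 4) facing N
t=1 back(1) ⇒ (1, 3) facing N
t=2 turn(right) ⇒ (1, 3) facing E
t=3 move(3) ⇒ (4, 3) facing E
no other 3-command option fits: unique.

back(1), turn(right), move(3)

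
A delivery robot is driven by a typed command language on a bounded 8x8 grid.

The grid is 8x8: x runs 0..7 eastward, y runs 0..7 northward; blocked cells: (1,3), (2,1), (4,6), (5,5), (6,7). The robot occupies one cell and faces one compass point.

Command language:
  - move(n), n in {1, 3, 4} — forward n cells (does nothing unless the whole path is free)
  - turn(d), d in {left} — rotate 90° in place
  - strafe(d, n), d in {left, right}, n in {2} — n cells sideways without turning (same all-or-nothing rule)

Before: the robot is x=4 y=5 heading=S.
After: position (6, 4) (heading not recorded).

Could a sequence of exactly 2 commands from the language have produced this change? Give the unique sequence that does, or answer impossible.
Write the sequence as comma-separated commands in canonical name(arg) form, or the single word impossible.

key: order matters: swapping move(1) and strafe(left, 2) lands elsewhere
start: x=4 y=5 heading=S
1. move(1) → x=4 y=4 heading=S
2. strafe(left, 2) → x=6 y=4 heading=S
no rival 2-sequence matches.

move(1), strafe(left, 2)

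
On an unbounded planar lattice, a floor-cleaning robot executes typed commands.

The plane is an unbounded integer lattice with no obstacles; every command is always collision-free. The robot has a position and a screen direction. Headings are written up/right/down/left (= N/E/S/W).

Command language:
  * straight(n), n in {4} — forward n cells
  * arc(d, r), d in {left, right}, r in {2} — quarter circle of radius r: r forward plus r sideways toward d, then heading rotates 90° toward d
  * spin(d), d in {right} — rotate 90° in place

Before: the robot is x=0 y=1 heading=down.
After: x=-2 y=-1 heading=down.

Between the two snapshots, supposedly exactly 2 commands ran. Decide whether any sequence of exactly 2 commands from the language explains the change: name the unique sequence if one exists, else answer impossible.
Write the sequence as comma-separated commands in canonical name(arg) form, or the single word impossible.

spin(right), arc(left, 2)

key: still facing S at the end — net rotation zero over 2 steps
initial: x=0 y=1 heading=down
step 1 (spin(right)): x=0 y=1 heading=left
step 2 (arc(left, 2)): x=-2 y=-1 heading=down
all 16 alternatives checked — unique.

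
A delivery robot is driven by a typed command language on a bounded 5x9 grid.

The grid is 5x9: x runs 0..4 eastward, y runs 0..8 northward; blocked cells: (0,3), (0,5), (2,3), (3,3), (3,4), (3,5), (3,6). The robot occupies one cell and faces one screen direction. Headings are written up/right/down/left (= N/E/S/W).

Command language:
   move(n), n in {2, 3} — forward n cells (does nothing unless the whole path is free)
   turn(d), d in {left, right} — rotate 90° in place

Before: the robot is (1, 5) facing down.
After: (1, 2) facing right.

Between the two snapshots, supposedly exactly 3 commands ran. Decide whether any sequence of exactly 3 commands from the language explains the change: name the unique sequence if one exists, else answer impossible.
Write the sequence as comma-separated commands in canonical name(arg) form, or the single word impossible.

move(3), move(3), turn(left)

key: the second move(3) would leave the grid, so it does nothing
initial: (1, 5) facing down
t=1 move(3) ⇒ (1, 2) facing down
t=2 move(3) ⇒ (1, 2) facing down
t=3 turn(left) ⇒ (1, 2) facing right
no rival 3-sequence matches.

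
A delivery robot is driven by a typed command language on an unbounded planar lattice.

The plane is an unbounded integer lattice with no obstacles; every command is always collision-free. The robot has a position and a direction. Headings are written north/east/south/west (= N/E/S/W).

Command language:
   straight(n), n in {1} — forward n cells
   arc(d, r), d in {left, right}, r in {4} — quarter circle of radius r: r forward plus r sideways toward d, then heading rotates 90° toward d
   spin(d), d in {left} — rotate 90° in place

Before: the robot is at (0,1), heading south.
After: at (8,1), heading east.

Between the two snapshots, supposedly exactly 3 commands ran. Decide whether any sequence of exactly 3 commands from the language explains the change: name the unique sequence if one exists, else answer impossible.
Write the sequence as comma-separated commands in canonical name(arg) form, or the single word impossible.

key: position moved to (8,1) AND the heading swung to E — translation plus rotation needed
initial: at (0,1), heading south
step 1 (arc(left, 4)): at (4,-3), heading east
step 2 (spin(left)): at (4,-3), heading north
step 3 (arc(right, 4)): at (8,1), heading east
uniquely the one of 64 3-step routes that fits.

arc(left, 4), spin(left), arc(right, 4)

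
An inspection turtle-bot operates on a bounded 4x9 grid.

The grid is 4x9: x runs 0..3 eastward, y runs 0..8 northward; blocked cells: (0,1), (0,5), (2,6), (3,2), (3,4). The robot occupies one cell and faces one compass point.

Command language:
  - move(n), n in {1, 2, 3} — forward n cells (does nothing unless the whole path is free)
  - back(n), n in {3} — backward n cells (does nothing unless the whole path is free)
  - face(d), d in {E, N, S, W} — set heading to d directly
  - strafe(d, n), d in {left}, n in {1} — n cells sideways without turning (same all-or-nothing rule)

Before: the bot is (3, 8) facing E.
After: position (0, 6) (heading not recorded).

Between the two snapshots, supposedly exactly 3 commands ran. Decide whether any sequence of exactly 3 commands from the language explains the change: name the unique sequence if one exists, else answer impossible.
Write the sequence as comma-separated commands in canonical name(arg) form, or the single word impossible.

back(3), face(S), move(2)

key: running move(2) before back(3) would end elsewhere — order is forced
t0: (3, 8) facing E
step 1 (back(3)): (0, 8) facing E
step 2 (face(S)): (0, 8) facing S
step 3 (move(2)): (0, 6) facing S
no rival 3-sequence matches.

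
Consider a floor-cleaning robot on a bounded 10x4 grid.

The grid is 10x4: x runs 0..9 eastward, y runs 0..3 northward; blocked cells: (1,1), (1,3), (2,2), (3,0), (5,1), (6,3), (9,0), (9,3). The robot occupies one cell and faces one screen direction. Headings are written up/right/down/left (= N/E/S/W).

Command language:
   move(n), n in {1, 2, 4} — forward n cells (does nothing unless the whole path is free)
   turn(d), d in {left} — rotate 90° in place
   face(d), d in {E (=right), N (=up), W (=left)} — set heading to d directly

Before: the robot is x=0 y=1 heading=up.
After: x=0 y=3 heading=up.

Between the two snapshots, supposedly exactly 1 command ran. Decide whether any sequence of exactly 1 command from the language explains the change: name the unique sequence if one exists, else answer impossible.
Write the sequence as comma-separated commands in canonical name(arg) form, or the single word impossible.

move(2)

key: heading stays N — the single command does not turn
start: x=0 y=1 heading=up
t=1 move(2) ⇒ x=0 y=3 heading=up
all 7 alternatives checked — unique.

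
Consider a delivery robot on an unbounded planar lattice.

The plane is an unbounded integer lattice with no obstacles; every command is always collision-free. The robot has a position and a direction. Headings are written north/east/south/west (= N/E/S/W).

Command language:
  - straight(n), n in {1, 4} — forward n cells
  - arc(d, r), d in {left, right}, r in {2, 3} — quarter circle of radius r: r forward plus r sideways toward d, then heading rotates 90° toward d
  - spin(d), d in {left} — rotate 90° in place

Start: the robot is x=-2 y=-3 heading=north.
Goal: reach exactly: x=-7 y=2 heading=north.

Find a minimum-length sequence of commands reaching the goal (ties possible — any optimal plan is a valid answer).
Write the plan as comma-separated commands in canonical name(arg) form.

t0: x=-2 y=-3 heading=north
1. arc(left, 2) → x=-4 y=-1 heading=west
2. arc(right, 3) → x=-7 y=2 heading=north
minimal: 2 command(s), checked below 2.

arc(left, 2), arc(right, 3)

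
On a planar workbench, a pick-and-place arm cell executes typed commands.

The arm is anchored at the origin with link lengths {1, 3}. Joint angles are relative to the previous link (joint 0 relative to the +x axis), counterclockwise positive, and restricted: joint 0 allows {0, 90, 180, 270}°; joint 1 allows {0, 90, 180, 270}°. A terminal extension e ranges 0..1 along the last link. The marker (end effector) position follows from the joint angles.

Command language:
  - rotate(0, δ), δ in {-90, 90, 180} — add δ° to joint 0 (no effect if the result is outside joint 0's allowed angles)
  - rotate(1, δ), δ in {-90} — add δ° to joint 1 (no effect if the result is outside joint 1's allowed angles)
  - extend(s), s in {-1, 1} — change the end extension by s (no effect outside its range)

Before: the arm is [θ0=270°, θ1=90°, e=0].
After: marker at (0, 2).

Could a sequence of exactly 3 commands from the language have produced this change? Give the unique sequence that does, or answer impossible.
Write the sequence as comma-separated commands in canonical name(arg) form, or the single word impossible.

initial: [θ0=270°, θ1=90°, e=0]
1. rotate(1, -90) → [θ0=270°, θ1=0°, e=0]
2. rotate(1, -90) → [θ0=270°, θ1=270°, e=0]
3. rotate(1, -90) → [θ0=270°, θ1=180°, e=0]
no rival 3-sequence matches.

rotate(1, -90), rotate(1, -90), rotate(1, -90)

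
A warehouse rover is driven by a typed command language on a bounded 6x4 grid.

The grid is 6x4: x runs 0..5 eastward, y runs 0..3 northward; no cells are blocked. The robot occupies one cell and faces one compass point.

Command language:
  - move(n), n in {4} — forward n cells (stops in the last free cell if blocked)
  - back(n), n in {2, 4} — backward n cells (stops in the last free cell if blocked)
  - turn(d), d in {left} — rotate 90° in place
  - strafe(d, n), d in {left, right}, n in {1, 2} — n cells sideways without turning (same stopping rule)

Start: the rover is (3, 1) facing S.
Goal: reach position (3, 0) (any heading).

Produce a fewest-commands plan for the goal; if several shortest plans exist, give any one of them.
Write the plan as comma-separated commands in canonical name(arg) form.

move(4)

start: (3, 1) facing S
1. move(4) → (3, 0) facing S
no 0-step plan works, so 1 is optimal.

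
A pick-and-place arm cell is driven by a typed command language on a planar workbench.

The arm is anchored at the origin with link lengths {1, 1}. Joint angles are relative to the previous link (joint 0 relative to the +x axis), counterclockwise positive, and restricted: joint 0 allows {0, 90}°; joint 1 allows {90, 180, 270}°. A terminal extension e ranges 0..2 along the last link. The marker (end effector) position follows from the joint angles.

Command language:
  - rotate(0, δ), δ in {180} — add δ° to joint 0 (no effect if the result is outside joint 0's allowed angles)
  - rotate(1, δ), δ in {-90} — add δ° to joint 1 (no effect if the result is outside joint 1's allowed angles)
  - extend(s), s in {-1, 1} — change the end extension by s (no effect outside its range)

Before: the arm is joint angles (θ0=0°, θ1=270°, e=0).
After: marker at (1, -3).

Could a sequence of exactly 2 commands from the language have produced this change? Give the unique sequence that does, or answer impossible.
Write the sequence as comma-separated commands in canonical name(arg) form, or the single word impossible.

extend(1), extend(1)

t0: joint angles (θ0=0°, θ1=270°, e=0)
1. extend(1) → joint angles (θ0=0°, θ1=270°, e=1)
2. extend(1) → joint angles (θ0=0°, θ1=270°, e=2)
uniquely the one of 16 2-step routes that fits.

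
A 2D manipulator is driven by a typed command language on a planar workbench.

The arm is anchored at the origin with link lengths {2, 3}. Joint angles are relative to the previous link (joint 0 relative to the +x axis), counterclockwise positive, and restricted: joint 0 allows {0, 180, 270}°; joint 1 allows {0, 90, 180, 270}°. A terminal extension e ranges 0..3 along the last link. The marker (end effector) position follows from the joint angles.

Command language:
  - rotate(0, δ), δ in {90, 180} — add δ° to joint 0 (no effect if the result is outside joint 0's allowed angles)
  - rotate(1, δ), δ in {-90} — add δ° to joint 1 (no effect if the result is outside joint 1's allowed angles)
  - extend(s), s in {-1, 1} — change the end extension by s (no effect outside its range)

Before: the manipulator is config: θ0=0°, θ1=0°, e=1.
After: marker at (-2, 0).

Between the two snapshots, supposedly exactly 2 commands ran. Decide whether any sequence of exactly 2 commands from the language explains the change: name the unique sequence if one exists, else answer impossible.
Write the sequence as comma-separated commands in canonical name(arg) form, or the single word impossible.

begin: config: θ0=0°, θ1=0°, e=1
step 1 (rotate(1, -90)): config: θ0=0°, θ1=270°, e=1
step 2 (rotate(1, -90)): config: θ0=0°, θ1=180°, e=1
no rival 2-sequence matches.

rotate(1, -90), rotate(1, -90)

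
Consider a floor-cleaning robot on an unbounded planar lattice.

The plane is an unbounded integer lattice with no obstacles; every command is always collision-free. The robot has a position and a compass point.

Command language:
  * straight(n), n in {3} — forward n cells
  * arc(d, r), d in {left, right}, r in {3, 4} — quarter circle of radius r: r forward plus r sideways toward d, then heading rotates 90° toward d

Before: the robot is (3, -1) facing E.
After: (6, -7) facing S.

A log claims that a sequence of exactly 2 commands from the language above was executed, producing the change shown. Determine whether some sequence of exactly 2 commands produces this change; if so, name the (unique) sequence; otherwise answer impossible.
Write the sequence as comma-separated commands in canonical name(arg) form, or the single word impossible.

key: cell and facing (now S) both changed — the 2 commands mix motion and turning
begin: (3, -1) facing E
[1] after arc(right, 3): (6, -4) facing S
[2] after straight(3): (6, -7) facing S
uniquely the one of 25 2-step routes that fits.

arc(right, 3), straight(3)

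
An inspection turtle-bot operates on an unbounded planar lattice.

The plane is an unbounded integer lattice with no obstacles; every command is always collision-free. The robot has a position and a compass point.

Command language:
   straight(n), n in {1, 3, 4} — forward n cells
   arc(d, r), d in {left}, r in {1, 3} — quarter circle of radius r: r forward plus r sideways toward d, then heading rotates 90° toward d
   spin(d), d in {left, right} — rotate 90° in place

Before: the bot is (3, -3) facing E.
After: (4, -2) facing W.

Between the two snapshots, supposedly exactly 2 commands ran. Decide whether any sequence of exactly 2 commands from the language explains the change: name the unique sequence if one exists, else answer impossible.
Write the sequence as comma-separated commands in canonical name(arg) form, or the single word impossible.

key: order matters: swapping arc(left, 1) and spin(left) lands elsewhere
begin: (3, -3) facing E
t=1 arc(left, 1) ⇒ (4, -2) facing N
t=2 spin(left) ⇒ (4, -2) facing W
uniquely the one of 49 2-step routes that fits.

arc(left, 1), spin(left)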